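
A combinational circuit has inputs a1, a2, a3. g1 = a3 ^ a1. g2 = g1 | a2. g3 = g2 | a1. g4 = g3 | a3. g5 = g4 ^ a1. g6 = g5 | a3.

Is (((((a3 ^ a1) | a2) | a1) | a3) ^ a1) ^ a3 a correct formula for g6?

g1 = a3 ^ a1
g2 = g1 | a2 = (a3 ^ a1) | a2
g3 = g2 | a1 = ((a3 ^ a1) | a2) | a1
g4 = g3 | a3 = (((a3 ^ a1) | a2) | a1) | a3
g5 = g4 ^ a1 = ((((a3 ^ a1) | a2) | a1) | a3) ^ a1
g6 = g5 | a3 = (((((a3 ^ a1) | a2) | a1) | a3) ^ a1) | a3
At a1=0, a2=0, a3=1: circuit gives 1, formula gives 0.

No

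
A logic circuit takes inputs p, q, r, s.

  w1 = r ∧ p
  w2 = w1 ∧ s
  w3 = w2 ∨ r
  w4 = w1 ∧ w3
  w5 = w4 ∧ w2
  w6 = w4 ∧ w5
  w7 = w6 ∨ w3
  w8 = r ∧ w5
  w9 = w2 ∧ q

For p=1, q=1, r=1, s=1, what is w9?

1

w1 = 1 ∧ 1 = 1
w2 = 1 ∧ 1 = 1
w9 = 1 ∧ 1 = 1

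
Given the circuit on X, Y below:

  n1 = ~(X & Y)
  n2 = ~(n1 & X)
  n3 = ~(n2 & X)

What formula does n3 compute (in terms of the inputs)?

n1 = ~(X & Y)
n2 = ~(n1 & X) = ~((~(X & Y)) & X)
n3 = ~(n2 & X) = ~((~((~(X & Y)) & X)) & X)

~((~((~(X & Y)) & X)) & X)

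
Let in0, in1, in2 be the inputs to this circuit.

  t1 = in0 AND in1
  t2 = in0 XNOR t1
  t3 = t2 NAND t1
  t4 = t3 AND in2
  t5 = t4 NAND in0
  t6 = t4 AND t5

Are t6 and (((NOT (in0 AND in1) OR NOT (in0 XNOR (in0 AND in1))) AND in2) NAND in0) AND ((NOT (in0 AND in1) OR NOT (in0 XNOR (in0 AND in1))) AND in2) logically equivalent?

Yes

t1 = in0 AND in1
t2 = in0 XNOR t1 = in0 XNOR (in0 AND in1)
t3 = t2 NAND t1 = (in0 XNOR (in0 AND in1)) NAND (in0 AND in1)
t4 = t3 AND in2 = ((in0 XNOR (in0 AND in1)) NAND (in0 AND in1)) AND in2
t5 = t4 NAND in0 = (((in0 XNOR (in0 AND in1)) NAND (in0 AND in1)) AND in2) NAND in0
t6 = t4 AND t5 = (((in0 XNOR (in0 AND in1)) NAND (in0 AND in1)) AND in2) AND ((((in0 XNOR (in0 AND in1)) NAND (in0 AND in1)) AND in2) NAND in0)
At in0=0, in1=0, in2=0: circuit gives 0, formula gives 0.
At in0=0, in1=0, in2=1: circuit gives 1, formula gives 1.
Agrees on all 8 inputs.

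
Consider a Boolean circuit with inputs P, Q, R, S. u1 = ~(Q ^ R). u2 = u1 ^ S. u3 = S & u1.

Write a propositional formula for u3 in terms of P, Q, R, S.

u1 = ~(Q ^ R)
u3 = S & u1 = S & (~(Q ^ R))

S & (~(Q ^ R))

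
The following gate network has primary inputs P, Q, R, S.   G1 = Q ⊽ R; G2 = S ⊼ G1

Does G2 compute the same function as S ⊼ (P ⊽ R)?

G1 = Q ⊽ R
G2 = S ⊼ G1 = S ⊼ (Q ⊽ R)
At P=0, Q=1, R=0, S=1: circuit gives 1, formula gives 0.

No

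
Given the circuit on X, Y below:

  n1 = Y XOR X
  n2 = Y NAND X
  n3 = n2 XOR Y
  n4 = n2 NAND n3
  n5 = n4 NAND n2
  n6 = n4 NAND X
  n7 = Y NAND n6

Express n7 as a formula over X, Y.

Y NAND (((Y NAND X) NAND ((Y NAND X) XOR Y)) NAND X)

n2 = Y NAND X
n3 = n2 XOR Y = (Y NAND X) XOR Y
n4 = n2 NAND n3 = (Y NAND X) NAND ((Y NAND X) XOR Y)
n6 = n4 NAND X = ((Y NAND X) NAND ((Y NAND X) XOR Y)) NAND X
n7 = Y NAND n6 = Y NAND (((Y NAND X) NAND ((Y NAND X) XOR Y)) NAND X)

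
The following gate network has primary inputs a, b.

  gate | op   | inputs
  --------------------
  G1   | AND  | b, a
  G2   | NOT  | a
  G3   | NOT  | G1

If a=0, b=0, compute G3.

G1 = 0 AND 0 = 0
G3 = NOT 0 = 1

1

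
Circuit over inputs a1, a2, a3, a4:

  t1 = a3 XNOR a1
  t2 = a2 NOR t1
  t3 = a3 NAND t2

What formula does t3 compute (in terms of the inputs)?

a3 NAND (a2 NOR (a3 XNOR a1))

t1 = a3 XNOR a1
t2 = a2 NOR t1 = a2 NOR (a3 XNOR a1)
t3 = a3 NAND t2 = a3 NAND (a2 NOR (a3 XNOR a1))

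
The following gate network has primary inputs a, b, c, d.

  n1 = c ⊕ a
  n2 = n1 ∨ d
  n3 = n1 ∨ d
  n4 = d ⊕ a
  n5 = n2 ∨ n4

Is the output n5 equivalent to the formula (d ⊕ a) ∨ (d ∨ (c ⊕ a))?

n1 = c ⊕ a
n2 = n1 ∨ d = (c ⊕ a) ∨ d
n4 = d ⊕ a
n5 = n2 ∨ n4 = ((c ⊕ a) ∨ d) ∨ (d ⊕ a)
At a=0, b=0, c=0, d=0: circuit gives 0, formula gives 0.
At a=0, b=0, c=0, d=1: circuit gives 1, formula gives 1.
Agrees on all 16 inputs.

Yes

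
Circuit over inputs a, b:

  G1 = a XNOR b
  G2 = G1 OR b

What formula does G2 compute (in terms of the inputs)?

G1 = a XNOR b
G2 = G1 OR b = (a XNOR b) OR b

(a XNOR b) OR b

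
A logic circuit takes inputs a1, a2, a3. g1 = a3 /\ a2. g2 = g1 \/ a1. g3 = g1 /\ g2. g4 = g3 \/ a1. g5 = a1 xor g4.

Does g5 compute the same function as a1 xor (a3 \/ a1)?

No

g1 = a3 /\ a2
g2 = g1 \/ a1 = (a3 /\ a2) \/ a1
g3 = g1 /\ g2 = (a3 /\ a2) /\ ((a3 /\ a2) \/ a1)
g4 = g3 \/ a1 = ((a3 /\ a2) /\ ((a3 /\ a2) \/ a1)) \/ a1
g5 = a1 xor g4 = a1 xor (((a3 /\ a2) /\ ((a3 /\ a2) \/ a1)) \/ a1)
At a1=0, a2=0, a3=1: circuit gives 0, formula gives 1.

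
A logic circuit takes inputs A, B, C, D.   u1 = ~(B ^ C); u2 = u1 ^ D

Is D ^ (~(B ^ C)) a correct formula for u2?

u1 = ~(B ^ C)
u2 = u1 ^ D = (~(B ^ C)) ^ D
At A=0, B=0, C=0, D=1: circuit gives 0, formula gives 0.
At A=0, B=0, C=0, D=0: circuit gives 1, formula gives 1.
Agrees on all 16 inputs.

Yes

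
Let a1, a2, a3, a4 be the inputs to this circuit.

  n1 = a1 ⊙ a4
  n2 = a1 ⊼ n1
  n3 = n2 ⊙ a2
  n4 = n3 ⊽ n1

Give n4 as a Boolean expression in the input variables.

((a1 ⊼ (a1 ⊙ a4)) ⊙ a2) ⊽ (a1 ⊙ a4)

n1 = a1 ⊙ a4
n2 = a1 ⊼ n1 = a1 ⊼ (a1 ⊙ a4)
n3 = n2 ⊙ a2 = (a1 ⊼ (a1 ⊙ a4)) ⊙ a2
n4 = n3 ⊽ n1 = ((a1 ⊼ (a1 ⊙ a4)) ⊙ a2) ⊽ (a1 ⊙ a4)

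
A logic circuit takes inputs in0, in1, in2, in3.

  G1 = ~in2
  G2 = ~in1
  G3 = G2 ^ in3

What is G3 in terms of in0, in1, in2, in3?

~in1 ^ in3

G2 = ~in1
G3 = G2 ^ in3 = ~in1 ^ in3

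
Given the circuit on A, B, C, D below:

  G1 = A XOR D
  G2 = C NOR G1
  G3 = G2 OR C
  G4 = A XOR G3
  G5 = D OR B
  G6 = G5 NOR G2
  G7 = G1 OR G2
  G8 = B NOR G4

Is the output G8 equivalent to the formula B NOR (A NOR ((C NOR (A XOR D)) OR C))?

No

G1 = A XOR D
G2 = C NOR G1 = C NOR (A XOR D)
G3 = G2 OR C = (C NOR (A XOR D)) OR C
G4 = A XOR G3 = A XOR ((C NOR (A XOR D)) OR C)
G8 = B NOR G4 = B NOR (A XOR ((C NOR (A XOR D)) OR C))
At A=0, B=0, C=0, D=0: circuit gives 0, formula gives 1.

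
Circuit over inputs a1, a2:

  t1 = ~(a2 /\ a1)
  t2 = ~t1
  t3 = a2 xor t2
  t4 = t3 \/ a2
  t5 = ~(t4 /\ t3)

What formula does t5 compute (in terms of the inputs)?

t1 = ~(a2 /\ a1)
t2 = ~t1 = ~(~(a2 /\ a1))
t3 = a2 xor t2 = a2 xor ~(~(a2 /\ a1))
t4 = t3 \/ a2 = (a2 xor ~(~(a2 /\ a1))) \/ a2
t5 = ~(t4 /\ t3) = ~(((a2 xor ~(~(a2 /\ a1))) \/ a2) /\ (a2 xor ~(~(a2 /\ a1))))

~(((a2 xor ~(~(a2 /\ a1))) \/ a2) /\ (a2 xor ~(~(a2 /\ a1))))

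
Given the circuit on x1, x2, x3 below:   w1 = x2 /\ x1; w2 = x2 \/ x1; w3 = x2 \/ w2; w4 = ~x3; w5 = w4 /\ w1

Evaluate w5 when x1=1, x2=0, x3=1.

w1 = 0 /\ 1 = 0
w4 = ~1 = 0
w5 = 0 /\ 0 = 0

0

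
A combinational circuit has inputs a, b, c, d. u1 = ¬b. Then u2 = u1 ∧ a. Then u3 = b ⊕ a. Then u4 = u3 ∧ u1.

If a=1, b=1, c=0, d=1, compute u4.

u1 = ¬1 = 0
u3 = 1 ⊕ 1 = 0
u4 = 0 ∧ 0 = 0

0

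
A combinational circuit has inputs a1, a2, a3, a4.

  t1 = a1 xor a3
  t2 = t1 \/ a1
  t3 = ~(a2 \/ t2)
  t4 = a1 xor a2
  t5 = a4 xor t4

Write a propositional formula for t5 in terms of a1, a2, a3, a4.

t4 = a1 xor a2
t5 = a4 xor t4 = a4 xor (a1 xor a2)

a4 xor (a1 xor a2)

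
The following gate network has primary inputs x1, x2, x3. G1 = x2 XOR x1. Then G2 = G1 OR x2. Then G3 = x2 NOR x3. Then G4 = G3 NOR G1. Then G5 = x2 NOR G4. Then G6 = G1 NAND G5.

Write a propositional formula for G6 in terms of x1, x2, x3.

G1 = x2 XOR x1
G3 = x2 NOR x3
G4 = G3 NOR G1 = (x2 NOR x3) NOR (x2 XOR x1)
G5 = x2 NOR G4 = x2 NOR ((x2 NOR x3) NOR (x2 XOR x1))
G6 = G1 NAND G5 = (x2 XOR x1) NAND (x2 NOR ((x2 NOR x3) NOR (x2 XOR x1)))

(x2 XOR x1) NAND (x2 NOR ((x2 NOR x3) NOR (x2 XOR x1)))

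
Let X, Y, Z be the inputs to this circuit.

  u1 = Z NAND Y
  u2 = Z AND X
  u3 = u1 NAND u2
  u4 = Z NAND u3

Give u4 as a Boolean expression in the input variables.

Z NAND ((Z NAND Y) NAND (Z AND X))

u1 = Z NAND Y
u2 = Z AND X
u3 = u1 NAND u2 = (Z NAND Y) NAND (Z AND X)
u4 = Z NAND u3 = Z NAND ((Z NAND Y) NAND (Z AND X))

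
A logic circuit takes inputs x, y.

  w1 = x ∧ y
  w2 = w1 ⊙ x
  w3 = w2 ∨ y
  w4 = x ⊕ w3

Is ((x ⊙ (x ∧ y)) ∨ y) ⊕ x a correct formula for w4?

w1 = x ∧ y
w2 = w1 ⊙ x = (x ∧ y) ⊙ x
w3 = w2 ∨ y = ((x ∧ y) ⊙ x) ∨ y
w4 = x ⊕ w3 = x ⊕ (((x ∧ y) ⊙ x) ∨ y)
At x=1, y=1: circuit gives 0, formula gives 0.
At x=0, y=0: circuit gives 1, formula gives 1.
Agrees on all 4 inputs.

Yes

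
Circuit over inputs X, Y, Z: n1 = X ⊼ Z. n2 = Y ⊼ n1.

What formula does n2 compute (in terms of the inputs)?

Y ⊼ (X ⊼ Z)

n1 = X ⊼ Z
n2 = Y ⊼ n1 = Y ⊼ (X ⊼ Z)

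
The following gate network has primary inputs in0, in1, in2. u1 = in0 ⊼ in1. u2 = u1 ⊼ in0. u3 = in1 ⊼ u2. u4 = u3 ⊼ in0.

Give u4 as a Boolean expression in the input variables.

u1 = in0 ⊼ in1
u2 = u1 ⊼ in0 = (in0 ⊼ in1) ⊼ in0
u3 = in1 ⊼ u2 = in1 ⊼ ((in0 ⊼ in1) ⊼ in0)
u4 = u3 ⊼ in0 = (in1 ⊼ ((in0 ⊼ in1) ⊼ in0)) ⊼ in0

(in1 ⊼ ((in0 ⊼ in1) ⊼ in0)) ⊼ in0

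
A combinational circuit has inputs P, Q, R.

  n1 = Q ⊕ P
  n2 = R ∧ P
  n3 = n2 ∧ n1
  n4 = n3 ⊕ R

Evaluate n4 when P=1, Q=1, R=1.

1

n1 = 1 ⊕ 1 = 0
n2 = 1 ∧ 1 = 1
n3 = 1 ∧ 0 = 0
n4 = 0 ⊕ 1 = 1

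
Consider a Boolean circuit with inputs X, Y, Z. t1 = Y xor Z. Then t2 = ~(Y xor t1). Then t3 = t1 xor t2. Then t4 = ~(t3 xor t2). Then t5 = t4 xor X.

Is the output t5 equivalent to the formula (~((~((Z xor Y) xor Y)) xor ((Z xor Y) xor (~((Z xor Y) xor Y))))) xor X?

t1 = Y xor Z
t2 = ~(Y xor t1) = ~(Y xor (Y xor Z))
t3 = t1 xor t2 = (Y xor Z) xor (~(Y xor (Y xor Z)))
t4 = ~(t3 xor t2) = ~(((Y xor Z) xor (~(Y xor (Y xor Z)))) xor (~(Y xor (Y xor Z))))
t5 = t4 xor X = (~(((Y xor Z) xor (~(Y xor (Y xor Z)))) xor (~(Y xor (Y xor Z))))) xor X
At X=0, Y=0, Z=1: circuit gives 0, formula gives 0.
At X=0, Y=0, Z=0: circuit gives 1, formula gives 1.
Agrees on all 8 inputs.

Yes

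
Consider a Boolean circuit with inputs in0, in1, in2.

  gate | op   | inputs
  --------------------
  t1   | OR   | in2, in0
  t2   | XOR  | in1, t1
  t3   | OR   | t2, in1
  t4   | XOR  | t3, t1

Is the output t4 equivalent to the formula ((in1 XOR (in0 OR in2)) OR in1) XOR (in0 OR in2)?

Yes

t1 = in2 OR in0
t2 = in1 XOR t1 = in1 XOR (in2 OR in0)
t3 = t2 OR in1 = (in1 XOR (in2 OR in0)) OR in1
t4 = t3 XOR t1 = ((in1 XOR (in2 OR in0)) OR in1) XOR (in2 OR in0)
At in0=0, in1=0, in2=0: circuit gives 0, formula gives 0.
At in0=0, in1=1, in2=0: circuit gives 1, formula gives 1.
Agrees on all 8 inputs.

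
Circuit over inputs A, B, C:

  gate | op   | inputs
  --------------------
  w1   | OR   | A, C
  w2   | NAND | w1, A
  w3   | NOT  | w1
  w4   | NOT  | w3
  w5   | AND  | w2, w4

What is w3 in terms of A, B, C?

NOT (A OR C)

w1 = A OR C
w3 = NOT w1 = NOT (A OR C)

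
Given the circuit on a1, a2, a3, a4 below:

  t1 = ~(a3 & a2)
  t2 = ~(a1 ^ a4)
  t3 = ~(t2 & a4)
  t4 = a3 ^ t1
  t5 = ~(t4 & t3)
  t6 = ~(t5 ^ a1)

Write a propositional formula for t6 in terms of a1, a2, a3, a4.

t1 = ~(a3 & a2)
t2 = ~(a1 ^ a4)
t3 = ~(t2 & a4) = ~((~(a1 ^ a4)) & a4)
t4 = a3 ^ t1 = a3 ^ (~(a3 & a2))
t5 = ~(t4 & t3) = ~((a3 ^ (~(a3 & a2))) & (~((~(a1 ^ a4)) & a4)))
t6 = ~(t5 ^ a1) = ~((~((a3 ^ (~(a3 & a2))) & (~((~(a1 ^ a4)) & a4)))) ^ a1)

~((~((a3 ^ (~(a3 & a2))) & (~((~(a1 ^ a4)) & a4)))) ^ a1)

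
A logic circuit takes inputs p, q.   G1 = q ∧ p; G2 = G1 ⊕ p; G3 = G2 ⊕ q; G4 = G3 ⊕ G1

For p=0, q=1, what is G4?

1

G1 = 1 ∧ 0 = 0
G2 = 0 ⊕ 0 = 0
G3 = 0 ⊕ 1 = 1
G4 = 1 ⊕ 0 = 1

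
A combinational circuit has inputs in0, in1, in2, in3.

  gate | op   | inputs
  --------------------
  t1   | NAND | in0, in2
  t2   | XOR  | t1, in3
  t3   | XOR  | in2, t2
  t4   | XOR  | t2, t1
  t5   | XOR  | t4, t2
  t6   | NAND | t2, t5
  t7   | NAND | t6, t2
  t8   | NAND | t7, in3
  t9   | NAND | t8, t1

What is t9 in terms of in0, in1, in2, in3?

t1 = in0 NAND in2
t2 = t1 XOR in3 = (in0 NAND in2) XOR in3
t4 = t2 XOR t1 = ((in0 NAND in2) XOR in3) XOR (in0 NAND in2)
t5 = t4 XOR t2 = (((in0 NAND in2) XOR in3) XOR (in0 NAND in2)) XOR ((in0 NAND in2) XOR in3)
t6 = t2 NAND t5 = ((in0 NAND in2) XOR in3) NAND ((((in0 NAND in2) XOR in3) XOR (in0 NAND in2)) XOR ((in0 NAND in2) XOR in3))
t7 = t6 NAND t2 = (((in0 NAND in2) XOR in3) NAND ((((in0 NAND in2) XOR in3) XOR (in0 NAND in2)) XOR ((in0 NAND in2) XOR in3))) NAND ((in0 NAND in2) XOR in3)
t8 = t7 NAND in3 = ((((in0 NAND in2) XOR in3) NAND ((((in0 NAND in2) XOR in3) XOR (in0 NAND in2)) XOR ((in0 NAND in2) XOR in3))) NAND ((in0 NAND in2) XOR in3)) NAND in3
t9 = t8 NAND t1 = (((((in0 NAND in2) XOR in3) NAND ((((in0 NAND in2) XOR in3) XOR (in0 NAND in2)) XOR ((in0 NAND in2) XOR in3))) NAND ((in0 NAND in2) XOR in3)) NAND in3) NAND (in0 NAND in2)

(((((in0 NAND in2) XOR in3) NAND ((((in0 NAND in2) XOR in3) XOR (in0 NAND in2)) XOR ((in0 NAND in2) XOR in3))) NAND ((in0 NAND in2) XOR in3)) NAND in3) NAND (in0 NAND in2)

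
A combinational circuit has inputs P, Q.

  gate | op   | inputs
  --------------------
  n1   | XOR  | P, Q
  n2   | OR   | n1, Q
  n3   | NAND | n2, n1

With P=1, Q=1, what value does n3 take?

n1 = 1 XOR 1 = 0
n2 = 0 OR 1 = 1
n3 = 1 NAND 0 = 1

1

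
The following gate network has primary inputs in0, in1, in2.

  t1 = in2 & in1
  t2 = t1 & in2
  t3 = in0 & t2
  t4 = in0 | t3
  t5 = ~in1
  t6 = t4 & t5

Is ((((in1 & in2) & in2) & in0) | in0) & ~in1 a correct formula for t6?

t1 = in2 & in1
t2 = t1 & in2 = (in2 & in1) & in2
t3 = in0 & t2 = in0 & ((in2 & in1) & in2)
t4 = in0 | t3 = in0 | (in0 & ((in2 & in1) & in2))
t5 = ~in1
t6 = t4 & t5 = (in0 | (in0 & ((in2 & in1) & in2))) & ~in1
At in0=0, in1=0, in2=0: circuit gives 0, formula gives 0.
At in0=1, in1=0, in2=0: circuit gives 1, formula gives 1.
Agrees on all 8 inputs.

Yes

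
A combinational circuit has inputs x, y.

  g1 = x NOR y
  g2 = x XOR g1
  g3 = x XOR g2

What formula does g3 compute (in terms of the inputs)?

g1 = x NOR y
g2 = x XOR g1 = x XOR (x NOR y)
g3 = x XOR g2 = x XOR (x XOR (x NOR y))

x XOR (x XOR (x NOR y))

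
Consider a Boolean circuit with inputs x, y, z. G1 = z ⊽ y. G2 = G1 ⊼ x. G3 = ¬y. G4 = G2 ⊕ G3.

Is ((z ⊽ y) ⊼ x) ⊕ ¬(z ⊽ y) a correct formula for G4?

No

G1 = z ⊽ y
G2 = G1 ⊼ x = (z ⊽ y) ⊼ x
G3 = ¬y
G4 = G2 ⊕ G3 = ((z ⊽ y) ⊼ x) ⊕ ¬y
At x=0, y=0, z=0: circuit gives 0, formula gives 1.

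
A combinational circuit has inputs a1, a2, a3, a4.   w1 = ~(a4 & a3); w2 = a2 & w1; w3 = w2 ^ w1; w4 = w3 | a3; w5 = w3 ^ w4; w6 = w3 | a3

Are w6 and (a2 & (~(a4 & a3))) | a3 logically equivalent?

No

w1 = ~(a4 & a3)
w2 = a2 & w1 = a2 & (~(a4 & a3))
w3 = w2 ^ w1 = (a2 & (~(a4 & a3))) ^ (~(a4 & a3))
w6 = w3 | a3 = ((a2 & (~(a4 & a3))) ^ (~(a4 & a3))) | a3
At a1=0, a2=0, a3=0, a4=0: circuit gives 1, formula gives 0.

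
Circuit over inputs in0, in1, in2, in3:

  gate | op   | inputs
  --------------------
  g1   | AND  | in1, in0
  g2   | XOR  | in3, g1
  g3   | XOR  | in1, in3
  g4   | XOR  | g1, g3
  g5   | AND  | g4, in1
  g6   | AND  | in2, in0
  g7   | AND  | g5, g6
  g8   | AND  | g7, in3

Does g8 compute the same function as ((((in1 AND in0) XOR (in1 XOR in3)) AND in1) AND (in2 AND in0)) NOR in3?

No

g1 = in1 AND in0
g3 = in1 XOR in3
g4 = g1 XOR g3 = (in1 AND in0) XOR (in1 XOR in3)
g5 = g4 AND in1 = ((in1 AND in0) XOR (in1 XOR in3)) AND in1
g6 = in2 AND in0
g7 = g5 AND g6 = (((in1 AND in0) XOR (in1 XOR in3)) AND in1) AND (in2 AND in0)
g8 = g7 AND in3 = ((((in1 AND in0) XOR (in1 XOR in3)) AND in1) AND (in2 AND in0)) AND in3
At in0=0, in1=0, in2=0, in3=0: circuit gives 0, formula gives 1.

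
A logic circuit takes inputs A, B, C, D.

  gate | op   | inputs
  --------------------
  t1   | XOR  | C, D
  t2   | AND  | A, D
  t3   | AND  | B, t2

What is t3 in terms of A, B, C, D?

B AND (A AND D)

t2 = A AND D
t3 = B AND t2 = B AND (A AND D)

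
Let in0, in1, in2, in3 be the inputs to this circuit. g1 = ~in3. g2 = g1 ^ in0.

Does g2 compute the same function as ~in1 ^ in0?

No

g1 = ~in3
g2 = g1 ^ in0 = ~in3 ^ in0
At in0=0, in1=0, in2=0, in3=1: circuit gives 0, formula gives 1.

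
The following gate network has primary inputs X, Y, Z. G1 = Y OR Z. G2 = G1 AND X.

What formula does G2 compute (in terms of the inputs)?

G1 = Y OR Z
G2 = G1 AND X = (Y OR Z) AND X

(Y OR Z) AND X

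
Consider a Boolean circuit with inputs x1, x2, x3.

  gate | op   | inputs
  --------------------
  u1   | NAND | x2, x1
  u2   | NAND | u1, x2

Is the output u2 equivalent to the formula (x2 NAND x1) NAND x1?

u1 = x2 NAND x1
u2 = u1 NAND x2 = (x2 NAND x1) NAND x2
At x1=0, x2=1, x3=0: circuit gives 0, formula gives 1.

No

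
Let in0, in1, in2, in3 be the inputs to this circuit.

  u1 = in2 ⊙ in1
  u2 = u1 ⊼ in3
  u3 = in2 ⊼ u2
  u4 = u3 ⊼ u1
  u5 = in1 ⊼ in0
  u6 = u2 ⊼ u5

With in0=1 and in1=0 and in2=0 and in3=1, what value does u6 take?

u1 = 0 ⊙ 0 = 1
u2 = 1 ⊼ 1 = 0
u5 = 0 ⊼ 1 = 1
u6 = 0 ⊼ 1 = 1

1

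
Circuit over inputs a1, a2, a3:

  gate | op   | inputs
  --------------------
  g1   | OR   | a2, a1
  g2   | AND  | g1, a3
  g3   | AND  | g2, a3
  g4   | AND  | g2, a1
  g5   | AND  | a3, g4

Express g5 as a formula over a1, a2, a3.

a3 AND (((a2 OR a1) AND a3) AND a1)

g1 = a2 OR a1
g2 = g1 AND a3 = (a2 OR a1) AND a3
g4 = g2 AND a1 = ((a2 OR a1) AND a3) AND a1
g5 = a3 AND g4 = a3 AND (((a2 OR a1) AND a3) AND a1)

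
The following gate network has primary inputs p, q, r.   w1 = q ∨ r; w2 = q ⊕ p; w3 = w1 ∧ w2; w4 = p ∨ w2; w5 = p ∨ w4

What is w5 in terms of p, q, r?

w2 = q ⊕ p
w4 = p ∨ w2 = p ∨ (q ⊕ p)
w5 = p ∨ w4 = p ∨ (p ∨ (q ⊕ p))

p ∨ (p ∨ (q ⊕ p))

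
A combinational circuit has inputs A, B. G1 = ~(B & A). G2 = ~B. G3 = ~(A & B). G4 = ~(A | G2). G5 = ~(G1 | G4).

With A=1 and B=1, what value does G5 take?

1

G1 = ~(1 & 1) = 0
G2 = ~1 = 0
G4 = ~(1 | 0) = 0
G5 = ~(0 | 0) = 1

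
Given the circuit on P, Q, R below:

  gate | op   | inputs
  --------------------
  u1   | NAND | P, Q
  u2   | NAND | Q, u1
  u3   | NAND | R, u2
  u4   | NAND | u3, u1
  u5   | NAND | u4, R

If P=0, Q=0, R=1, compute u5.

u1 = 0 NAND 0 = 1
u2 = 0 NAND 1 = 1
u3 = 1 NAND 1 = 0
u4 = 0 NAND 1 = 1
u5 = 1 NAND 1 = 0

0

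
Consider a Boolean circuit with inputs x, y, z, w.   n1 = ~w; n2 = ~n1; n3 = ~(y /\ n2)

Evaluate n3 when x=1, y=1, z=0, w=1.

n1 = ~1 = 0
n2 = ~0 = 1
n3 = ~(1 /\ 1) = 0

0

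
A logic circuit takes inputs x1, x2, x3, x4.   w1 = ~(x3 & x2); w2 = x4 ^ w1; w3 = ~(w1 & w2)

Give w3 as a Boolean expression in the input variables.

w1 = ~(x3 & x2)
w2 = x4 ^ w1 = x4 ^ (~(x3 & x2))
w3 = ~(w1 & w2) = ~((~(x3 & x2)) & (x4 ^ (~(x3 & x2))))

~((~(x3 & x2)) & (x4 ^ (~(x3 & x2))))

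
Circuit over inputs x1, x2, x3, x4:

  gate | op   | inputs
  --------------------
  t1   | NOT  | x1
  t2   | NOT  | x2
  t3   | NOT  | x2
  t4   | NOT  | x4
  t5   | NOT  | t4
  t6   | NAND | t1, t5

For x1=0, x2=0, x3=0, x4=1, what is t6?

t1 = NOT 0 = 1
t4 = NOT 1 = 0
t5 = NOT 0 = 1
t6 = 1 NAND 1 = 0

0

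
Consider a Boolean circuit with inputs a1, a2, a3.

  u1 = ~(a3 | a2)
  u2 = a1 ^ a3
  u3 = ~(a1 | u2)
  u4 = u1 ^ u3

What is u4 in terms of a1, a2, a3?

u1 = ~(a3 | a2)
u2 = a1 ^ a3
u3 = ~(a1 | u2) = ~(a1 | (a1 ^ a3))
u4 = u1 ^ u3 = (~(a3 | a2)) ^ (~(a1 | (a1 ^ a3)))

(~(a3 | a2)) ^ (~(a1 | (a1 ^ a3)))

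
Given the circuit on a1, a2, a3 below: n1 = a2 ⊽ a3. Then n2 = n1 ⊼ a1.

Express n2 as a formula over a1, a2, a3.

(a2 ⊽ a3) ⊼ a1

n1 = a2 ⊽ a3
n2 = n1 ⊼ a1 = (a2 ⊽ a3) ⊼ a1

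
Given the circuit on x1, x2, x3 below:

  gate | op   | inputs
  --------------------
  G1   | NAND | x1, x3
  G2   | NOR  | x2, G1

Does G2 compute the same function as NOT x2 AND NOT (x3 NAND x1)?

G1 = x1 NAND x3
G2 = x2 NOR G1 = x2 NOR (x1 NAND x3)
At x1=0, x2=0, x3=0: circuit gives 0, formula gives 0.
At x1=1, x2=0, x3=1: circuit gives 1, formula gives 1.
Agrees on all 8 inputs.

Yes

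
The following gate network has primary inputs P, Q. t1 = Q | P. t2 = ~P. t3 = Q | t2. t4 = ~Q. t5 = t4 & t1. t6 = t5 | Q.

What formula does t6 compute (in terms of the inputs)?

t1 = Q | P
t4 = ~Q
t5 = t4 & t1 = ~Q & (Q | P)
t6 = t5 | Q = (~Q & (Q | P)) | Q

(~Q & (Q | P)) | Q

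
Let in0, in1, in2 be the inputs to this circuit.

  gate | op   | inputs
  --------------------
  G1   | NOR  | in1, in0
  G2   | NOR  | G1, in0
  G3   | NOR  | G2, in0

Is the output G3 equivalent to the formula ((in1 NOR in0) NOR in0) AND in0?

No

G1 = in1 NOR in0
G2 = G1 NOR in0 = (in1 NOR in0) NOR in0
G3 = G2 NOR in0 = ((in1 NOR in0) NOR in0) NOR in0
At in0=0, in1=0, in2=0: circuit gives 1, formula gives 0.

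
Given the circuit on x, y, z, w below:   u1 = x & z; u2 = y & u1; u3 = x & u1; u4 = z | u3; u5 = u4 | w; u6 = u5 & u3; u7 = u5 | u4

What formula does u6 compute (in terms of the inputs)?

((z | (x & (x & z))) | w) & (x & (x & z))

u1 = x & z
u3 = x & u1 = x & (x & z)
u4 = z | u3 = z | (x & (x & z))
u5 = u4 | w = (z | (x & (x & z))) | w
u6 = u5 & u3 = ((z | (x & (x & z))) | w) & (x & (x & z))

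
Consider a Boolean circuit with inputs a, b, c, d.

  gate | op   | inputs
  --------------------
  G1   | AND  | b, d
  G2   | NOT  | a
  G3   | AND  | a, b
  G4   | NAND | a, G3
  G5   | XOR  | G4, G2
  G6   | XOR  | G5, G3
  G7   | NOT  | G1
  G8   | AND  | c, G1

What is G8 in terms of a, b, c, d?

c AND (b AND d)

G1 = b AND d
G8 = c AND G1 = c AND (b AND d)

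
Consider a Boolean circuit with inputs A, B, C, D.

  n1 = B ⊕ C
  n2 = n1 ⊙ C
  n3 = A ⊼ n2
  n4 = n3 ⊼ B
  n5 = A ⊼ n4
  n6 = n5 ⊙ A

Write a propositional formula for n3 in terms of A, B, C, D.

A ⊼ ((B ⊕ C) ⊙ C)

n1 = B ⊕ C
n2 = n1 ⊙ C = (B ⊕ C) ⊙ C
n3 = A ⊼ n2 = A ⊼ ((B ⊕ C) ⊙ C)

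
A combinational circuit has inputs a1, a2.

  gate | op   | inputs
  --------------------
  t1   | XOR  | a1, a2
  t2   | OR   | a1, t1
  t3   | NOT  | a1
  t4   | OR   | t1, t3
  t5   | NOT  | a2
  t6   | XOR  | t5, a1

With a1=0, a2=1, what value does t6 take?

t5 = NOT 1 = 0
t6 = 0 XOR 0 = 0

0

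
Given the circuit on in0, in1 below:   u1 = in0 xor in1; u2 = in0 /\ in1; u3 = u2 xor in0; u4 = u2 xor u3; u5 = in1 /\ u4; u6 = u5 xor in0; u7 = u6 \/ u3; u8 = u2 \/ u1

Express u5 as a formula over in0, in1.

u2 = in0 /\ in1
u3 = u2 xor in0 = (in0 /\ in1) xor in0
u4 = u2 xor u3 = (in0 /\ in1) xor ((in0 /\ in1) xor in0)
u5 = in1 /\ u4 = in1 /\ ((in0 /\ in1) xor ((in0 /\ in1) xor in0))

in1 /\ ((in0 /\ in1) xor ((in0 /\ in1) xor in0))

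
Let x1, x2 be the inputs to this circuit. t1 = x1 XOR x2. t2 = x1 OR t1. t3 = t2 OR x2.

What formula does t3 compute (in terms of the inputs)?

(x1 OR (x1 XOR x2)) OR x2

t1 = x1 XOR x2
t2 = x1 OR t1 = x1 OR (x1 XOR x2)
t3 = t2 OR x2 = (x1 OR (x1 XOR x2)) OR x2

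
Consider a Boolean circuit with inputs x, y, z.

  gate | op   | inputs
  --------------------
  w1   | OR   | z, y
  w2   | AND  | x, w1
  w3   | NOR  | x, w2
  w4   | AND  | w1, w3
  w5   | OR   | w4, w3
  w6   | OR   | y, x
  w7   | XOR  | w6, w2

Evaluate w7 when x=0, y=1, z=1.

1

w1 = 1 OR 1 = 1
w2 = 0 AND 1 = 0
w6 = 1 OR 0 = 1
w7 = 1 XOR 0 = 1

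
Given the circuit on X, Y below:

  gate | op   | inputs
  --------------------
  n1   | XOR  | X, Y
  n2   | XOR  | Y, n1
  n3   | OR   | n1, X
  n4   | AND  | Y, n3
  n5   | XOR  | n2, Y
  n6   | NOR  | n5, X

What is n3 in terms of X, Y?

(X XOR Y) OR X

n1 = X XOR Y
n3 = n1 OR X = (X XOR Y) OR X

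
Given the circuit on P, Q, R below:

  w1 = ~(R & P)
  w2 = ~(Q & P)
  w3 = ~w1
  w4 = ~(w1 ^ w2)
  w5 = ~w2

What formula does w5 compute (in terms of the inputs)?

w2 = ~(Q & P)
w5 = ~w2 = ~(~(Q & P))

~(~(Q & P))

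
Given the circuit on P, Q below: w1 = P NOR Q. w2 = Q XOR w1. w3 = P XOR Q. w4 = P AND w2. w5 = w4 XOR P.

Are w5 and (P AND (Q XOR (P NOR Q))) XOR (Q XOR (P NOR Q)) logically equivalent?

w1 = P NOR Q
w2 = Q XOR w1 = Q XOR (P NOR Q)
w4 = P AND w2 = P AND (Q XOR (P NOR Q))
w5 = w4 XOR P = (P AND (Q XOR (P NOR Q))) XOR P
At P=0, Q=0: circuit gives 0, formula gives 1.

No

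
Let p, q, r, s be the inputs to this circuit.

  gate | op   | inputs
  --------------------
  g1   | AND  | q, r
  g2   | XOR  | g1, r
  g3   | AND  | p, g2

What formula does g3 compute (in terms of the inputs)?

p AND ((q AND r) XOR r)

g1 = q AND r
g2 = g1 XOR r = (q AND r) XOR r
g3 = p AND g2 = p AND ((q AND r) XOR r)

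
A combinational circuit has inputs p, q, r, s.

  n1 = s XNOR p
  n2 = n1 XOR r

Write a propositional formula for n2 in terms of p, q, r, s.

(s XNOR p) XOR r

n1 = s XNOR p
n2 = n1 XOR r = (s XNOR p) XOR r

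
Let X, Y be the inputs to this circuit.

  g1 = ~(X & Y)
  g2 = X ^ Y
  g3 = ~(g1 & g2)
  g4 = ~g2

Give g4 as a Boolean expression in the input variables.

g2 = X ^ Y
g4 = ~g2 = ~(X ^ Y)

~(X ^ Y)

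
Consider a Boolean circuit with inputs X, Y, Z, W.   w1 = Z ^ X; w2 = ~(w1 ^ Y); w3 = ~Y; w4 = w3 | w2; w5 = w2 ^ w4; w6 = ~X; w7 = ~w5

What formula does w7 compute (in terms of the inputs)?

w1 = Z ^ X
w2 = ~(w1 ^ Y) = ~((Z ^ X) ^ Y)
w3 = ~Y
w4 = w3 | w2 = ~Y | (~((Z ^ X) ^ Y))
w5 = w2 ^ w4 = (~((Z ^ X) ^ Y)) ^ (~Y | (~((Z ^ X) ^ Y)))
w7 = ~w5 = ~((~((Z ^ X) ^ Y)) ^ (~Y | (~((Z ^ X) ^ Y))))

~((~((Z ^ X) ^ Y)) ^ (~Y | (~((Z ^ X) ^ Y))))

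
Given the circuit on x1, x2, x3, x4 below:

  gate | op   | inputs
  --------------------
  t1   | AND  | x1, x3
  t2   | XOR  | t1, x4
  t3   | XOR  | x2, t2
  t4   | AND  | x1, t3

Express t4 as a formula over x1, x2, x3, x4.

t1 = x1 AND x3
t2 = t1 XOR x4 = (x1 AND x3) XOR x4
t3 = x2 XOR t2 = x2 XOR ((x1 AND x3) XOR x4)
t4 = x1 AND t3 = x1 AND (x2 XOR ((x1 AND x3) XOR x4))

x1 AND (x2 XOR ((x1 AND x3) XOR x4))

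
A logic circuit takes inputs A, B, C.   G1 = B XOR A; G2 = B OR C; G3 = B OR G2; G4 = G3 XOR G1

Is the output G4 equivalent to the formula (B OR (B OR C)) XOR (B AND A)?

G1 = B XOR A
G2 = B OR C
G3 = B OR G2 = B OR (B OR C)
G4 = G3 XOR G1 = (B OR (B OR C)) XOR (B XOR A)
At A=0, B=1, C=0: circuit gives 0, formula gives 1.

No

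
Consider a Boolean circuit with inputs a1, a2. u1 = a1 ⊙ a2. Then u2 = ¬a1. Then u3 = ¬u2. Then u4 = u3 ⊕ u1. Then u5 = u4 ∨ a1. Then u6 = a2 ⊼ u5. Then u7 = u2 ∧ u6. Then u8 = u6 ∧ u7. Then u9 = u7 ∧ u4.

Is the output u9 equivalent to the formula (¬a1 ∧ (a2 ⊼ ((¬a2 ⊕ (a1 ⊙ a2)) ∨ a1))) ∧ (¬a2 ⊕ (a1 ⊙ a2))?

u1 = a1 ⊙ a2
u2 = ¬a1
u3 = ¬u2 = ¬¬a1
u4 = u3 ⊕ u1 = ¬¬a1 ⊕ (a1 ⊙ a2)
u5 = u4 ∨ a1 = (¬¬a1 ⊕ (a1 ⊙ a2)) ∨ a1
u6 = a2 ⊼ u5 = a2 ⊼ ((¬¬a1 ⊕ (a1 ⊙ a2)) ∨ a1)
u7 = u2 ∧ u6 = ¬a1 ∧ (a2 ⊼ ((¬¬a1 ⊕ (a1 ⊙ a2)) ∨ a1))
u9 = u7 ∧ u4 = (¬a1 ∧ (a2 ⊼ ((¬¬a1 ⊕ (a1 ⊙ a2)) ∨ a1))) ∧ (¬¬a1 ⊕ (a1 ⊙ a2))
At a1=0, a2=0: circuit gives 1, formula gives 0.

No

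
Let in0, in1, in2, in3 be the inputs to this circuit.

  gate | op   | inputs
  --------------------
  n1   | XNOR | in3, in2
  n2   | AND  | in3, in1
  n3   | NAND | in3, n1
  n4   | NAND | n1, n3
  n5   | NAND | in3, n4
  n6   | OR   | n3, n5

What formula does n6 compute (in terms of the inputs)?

(in3 NAND (in3 XNOR in2)) OR (in3 NAND ((in3 XNOR in2) NAND (in3 NAND (in3 XNOR in2))))

n1 = in3 XNOR in2
n3 = in3 NAND n1 = in3 NAND (in3 XNOR in2)
n4 = n1 NAND n3 = (in3 XNOR in2) NAND (in3 NAND (in3 XNOR in2))
n5 = in3 NAND n4 = in3 NAND ((in3 XNOR in2) NAND (in3 NAND (in3 XNOR in2)))
n6 = n3 OR n5 = (in3 NAND (in3 XNOR in2)) OR (in3 NAND ((in3 XNOR in2) NAND (in3 NAND (in3 XNOR in2))))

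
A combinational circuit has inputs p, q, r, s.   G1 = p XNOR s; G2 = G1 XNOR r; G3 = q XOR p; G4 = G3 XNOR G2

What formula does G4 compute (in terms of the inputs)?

(q XOR p) XNOR ((p XNOR s) XNOR r)

G1 = p XNOR s
G2 = G1 XNOR r = (p XNOR s) XNOR r
G3 = q XOR p
G4 = G3 XNOR G2 = (q XOR p) XNOR ((p XNOR s) XNOR r)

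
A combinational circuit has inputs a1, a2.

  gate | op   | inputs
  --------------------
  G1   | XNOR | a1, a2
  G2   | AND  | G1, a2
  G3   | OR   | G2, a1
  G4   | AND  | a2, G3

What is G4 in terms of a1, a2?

G1 = a1 XNOR a2
G2 = G1 AND a2 = (a1 XNOR a2) AND a2
G3 = G2 OR a1 = ((a1 XNOR a2) AND a2) OR a1
G4 = a2 AND G3 = a2 AND (((a1 XNOR a2) AND a2) OR a1)

a2 AND (((a1 XNOR a2) AND a2) OR a1)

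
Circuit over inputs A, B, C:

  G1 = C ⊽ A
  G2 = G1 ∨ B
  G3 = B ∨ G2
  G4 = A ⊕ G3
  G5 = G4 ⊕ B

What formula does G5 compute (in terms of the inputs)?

(A ⊕ (B ∨ ((C ⊽ A) ∨ B))) ⊕ B

G1 = C ⊽ A
G2 = G1 ∨ B = (C ⊽ A) ∨ B
G3 = B ∨ G2 = B ∨ ((C ⊽ A) ∨ B)
G4 = A ⊕ G3 = A ⊕ (B ∨ ((C ⊽ A) ∨ B))
G5 = G4 ⊕ B = (A ⊕ (B ∨ ((C ⊽ A) ∨ B))) ⊕ B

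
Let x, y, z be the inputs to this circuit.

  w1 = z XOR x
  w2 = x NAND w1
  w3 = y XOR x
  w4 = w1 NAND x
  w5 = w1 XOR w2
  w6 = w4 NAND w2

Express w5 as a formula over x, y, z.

(z XOR x) XOR (x NAND (z XOR x))

w1 = z XOR x
w2 = x NAND w1 = x NAND (z XOR x)
w5 = w1 XOR w2 = (z XOR x) XOR (x NAND (z XOR x))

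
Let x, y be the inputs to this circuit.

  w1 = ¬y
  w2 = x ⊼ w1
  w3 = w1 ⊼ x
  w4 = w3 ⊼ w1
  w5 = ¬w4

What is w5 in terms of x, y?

w1 = ¬y
w3 = w1 ⊼ x = ¬y ⊼ x
w4 = w3 ⊼ w1 = (¬y ⊼ x) ⊼ ¬y
w5 = ¬w4 = ¬((¬y ⊼ x) ⊼ ¬y)

¬((¬y ⊼ x) ⊼ ¬y)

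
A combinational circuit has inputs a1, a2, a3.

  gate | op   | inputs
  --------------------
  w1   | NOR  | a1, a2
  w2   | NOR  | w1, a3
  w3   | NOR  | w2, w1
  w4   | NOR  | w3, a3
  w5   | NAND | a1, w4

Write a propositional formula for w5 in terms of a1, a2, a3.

w1 = a1 NOR a2
w2 = w1 NOR a3 = (a1 NOR a2) NOR a3
w3 = w2 NOR w1 = ((a1 NOR a2) NOR a3) NOR (a1 NOR a2)
w4 = w3 NOR a3 = (((a1 NOR a2) NOR a3) NOR (a1 NOR a2)) NOR a3
w5 = a1 NAND w4 = a1 NAND ((((a1 NOR a2) NOR a3) NOR (a1 NOR a2)) NOR a3)

a1 NAND ((((a1 NOR a2) NOR a3) NOR (a1 NOR a2)) NOR a3)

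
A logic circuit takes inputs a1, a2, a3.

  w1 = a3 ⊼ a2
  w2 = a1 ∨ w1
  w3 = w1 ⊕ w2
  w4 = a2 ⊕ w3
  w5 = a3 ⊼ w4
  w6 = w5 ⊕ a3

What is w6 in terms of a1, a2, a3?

(a3 ⊼ (a2 ⊕ ((a3 ⊼ a2) ⊕ (a1 ∨ (a3 ⊼ a2))))) ⊕ a3

w1 = a3 ⊼ a2
w2 = a1 ∨ w1 = a1 ∨ (a3 ⊼ a2)
w3 = w1 ⊕ w2 = (a3 ⊼ a2) ⊕ (a1 ∨ (a3 ⊼ a2))
w4 = a2 ⊕ w3 = a2 ⊕ ((a3 ⊼ a2) ⊕ (a1 ∨ (a3 ⊼ a2)))
w5 = a3 ⊼ w4 = a3 ⊼ (a2 ⊕ ((a3 ⊼ a2) ⊕ (a1 ∨ (a3 ⊼ a2))))
w6 = w5 ⊕ a3 = (a3 ⊼ (a2 ⊕ ((a3 ⊼ a2) ⊕ (a1 ∨ (a3 ⊼ a2))))) ⊕ a3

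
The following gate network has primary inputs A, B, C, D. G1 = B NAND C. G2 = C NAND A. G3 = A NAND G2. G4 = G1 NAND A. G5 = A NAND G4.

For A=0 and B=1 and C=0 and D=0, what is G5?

G1 = 1 NAND 0 = 1
G4 = 1 NAND 0 = 1
G5 = 0 NAND 1 = 1

1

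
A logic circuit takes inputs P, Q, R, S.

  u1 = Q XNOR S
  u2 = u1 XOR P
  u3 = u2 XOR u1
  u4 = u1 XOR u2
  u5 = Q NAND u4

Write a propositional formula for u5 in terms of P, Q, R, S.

Q NAND ((Q XNOR S) XOR ((Q XNOR S) XOR P))

u1 = Q XNOR S
u2 = u1 XOR P = (Q XNOR S) XOR P
u4 = u1 XOR u2 = (Q XNOR S) XOR ((Q XNOR S) XOR P)
u5 = Q NAND u4 = Q NAND ((Q XNOR S) XOR ((Q XNOR S) XOR P))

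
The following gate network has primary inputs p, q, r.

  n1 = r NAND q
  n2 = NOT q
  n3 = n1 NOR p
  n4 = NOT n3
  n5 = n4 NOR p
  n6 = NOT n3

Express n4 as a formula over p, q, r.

n1 = r NAND q
n3 = n1 NOR p = (r NAND q) NOR p
n4 = NOT n3 = NOT ((r NAND q) NOR p)

NOT ((r NAND q) NOR p)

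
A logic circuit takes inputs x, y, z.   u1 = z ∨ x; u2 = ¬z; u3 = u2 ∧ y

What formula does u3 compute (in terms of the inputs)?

u2 = ¬z
u3 = u2 ∧ y = ¬z ∧ y

¬z ∧ y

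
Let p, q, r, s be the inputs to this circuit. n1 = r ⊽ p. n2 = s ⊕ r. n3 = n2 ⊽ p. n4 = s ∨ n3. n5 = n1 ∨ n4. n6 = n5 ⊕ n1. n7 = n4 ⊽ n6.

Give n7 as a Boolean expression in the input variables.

n1 = r ⊽ p
n2 = s ⊕ r
n3 = n2 ⊽ p = (s ⊕ r) ⊽ p
n4 = s ∨ n3 = s ∨ ((s ⊕ r) ⊽ p)
n5 = n1 ∨ n4 = (r ⊽ p) ∨ (s ∨ ((s ⊕ r) ⊽ p))
n6 = n5 ⊕ n1 = ((r ⊽ p) ∨ (s ∨ ((s ⊕ r) ⊽ p))) ⊕ (r ⊽ p)
n7 = n4 ⊽ n6 = (s ∨ ((s ⊕ r) ⊽ p)) ⊽ (((r ⊽ p) ∨ (s ∨ ((s ⊕ r) ⊽ p))) ⊕ (r ⊽ p))

(s ∨ ((s ⊕ r) ⊽ p)) ⊽ (((r ⊽ p) ∨ (s ∨ ((s ⊕ r) ⊽ p))) ⊕ (r ⊽ p))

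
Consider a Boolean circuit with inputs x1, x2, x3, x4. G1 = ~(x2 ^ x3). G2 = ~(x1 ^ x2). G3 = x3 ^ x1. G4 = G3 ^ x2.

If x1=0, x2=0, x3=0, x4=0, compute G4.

G3 = 0 ^ 0 = 0
G4 = 0 ^ 0 = 0

0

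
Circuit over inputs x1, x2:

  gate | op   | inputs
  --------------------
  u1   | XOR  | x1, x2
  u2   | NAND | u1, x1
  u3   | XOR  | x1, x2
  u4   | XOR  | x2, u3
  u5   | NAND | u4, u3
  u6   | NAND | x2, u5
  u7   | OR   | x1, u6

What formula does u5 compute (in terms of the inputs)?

u3 = x1 XOR x2
u4 = x2 XOR u3 = x2 XOR (x1 XOR x2)
u5 = u4 NAND u3 = (x2 XOR (x1 XOR x2)) NAND (x1 XOR x2)

(x2 XOR (x1 XOR x2)) NAND (x1 XOR x2)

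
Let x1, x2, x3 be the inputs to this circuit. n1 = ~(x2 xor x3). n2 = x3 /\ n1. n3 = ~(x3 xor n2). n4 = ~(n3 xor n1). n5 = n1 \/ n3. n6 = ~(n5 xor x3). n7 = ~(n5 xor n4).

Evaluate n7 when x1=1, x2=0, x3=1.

0

n1 = ~(0 xor 1) = 0
n2 = 1 /\ 0 = 0
n3 = ~(1 xor 0) = 0
n4 = ~(0 xor 0) = 1
n5 = 0 \/ 0 = 0
n7 = ~(0 xor 1) = 0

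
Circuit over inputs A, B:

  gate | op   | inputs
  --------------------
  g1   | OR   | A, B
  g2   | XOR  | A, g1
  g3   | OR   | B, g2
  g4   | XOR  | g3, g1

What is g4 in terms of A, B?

g1 = A OR B
g2 = A XOR g1 = A XOR (A OR B)
g3 = B OR g2 = B OR (A XOR (A OR B))
g4 = g3 XOR g1 = (B OR (A XOR (A OR B))) XOR (A OR B)

(B OR (A XOR (A OR B))) XOR (A OR B)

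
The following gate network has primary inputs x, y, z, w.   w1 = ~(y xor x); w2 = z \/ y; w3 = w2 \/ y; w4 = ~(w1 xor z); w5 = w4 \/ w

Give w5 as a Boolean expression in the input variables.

(~((~(y xor x)) xor z)) \/ w

w1 = ~(y xor x)
w4 = ~(w1 xor z) = ~((~(y xor x)) xor z)
w5 = w4 \/ w = (~((~(y xor x)) xor z)) \/ w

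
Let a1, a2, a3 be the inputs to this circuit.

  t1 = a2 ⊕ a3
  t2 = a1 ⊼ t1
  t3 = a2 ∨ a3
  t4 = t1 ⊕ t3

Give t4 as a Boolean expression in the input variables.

t1 = a2 ⊕ a3
t3 = a2 ∨ a3
t4 = t1 ⊕ t3 = (a2 ⊕ a3) ⊕ (a2 ∨ a3)

(a2 ⊕ a3) ⊕ (a2 ∨ a3)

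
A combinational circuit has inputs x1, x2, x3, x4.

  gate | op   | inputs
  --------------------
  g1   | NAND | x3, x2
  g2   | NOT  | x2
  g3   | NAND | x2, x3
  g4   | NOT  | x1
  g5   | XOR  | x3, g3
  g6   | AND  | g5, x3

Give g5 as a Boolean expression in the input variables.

x3 XOR (x2 NAND x3)

g3 = x2 NAND x3
g5 = x3 XOR g3 = x3 XOR (x2 NAND x3)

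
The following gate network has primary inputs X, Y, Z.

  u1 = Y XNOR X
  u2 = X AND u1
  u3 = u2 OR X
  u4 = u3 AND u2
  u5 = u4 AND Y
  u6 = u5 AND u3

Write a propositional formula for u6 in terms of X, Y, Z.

((((X AND (Y XNOR X)) OR X) AND (X AND (Y XNOR X))) AND Y) AND ((X AND (Y XNOR X)) OR X)

u1 = Y XNOR X
u2 = X AND u1 = X AND (Y XNOR X)
u3 = u2 OR X = (X AND (Y XNOR X)) OR X
u4 = u3 AND u2 = ((X AND (Y XNOR X)) OR X) AND (X AND (Y XNOR X))
u5 = u4 AND Y = (((X AND (Y XNOR X)) OR X) AND (X AND (Y XNOR X))) AND Y
u6 = u5 AND u3 = ((((X AND (Y XNOR X)) OR X) AND (X AND (Y XNOR X))) AND Y) AND ((X AND (Y XNOR X)) OR X)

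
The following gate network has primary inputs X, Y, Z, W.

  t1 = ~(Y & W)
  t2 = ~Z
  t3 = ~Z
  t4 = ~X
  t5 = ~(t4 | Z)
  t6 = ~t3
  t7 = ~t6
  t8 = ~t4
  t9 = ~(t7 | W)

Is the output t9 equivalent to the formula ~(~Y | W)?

No

t3 = ~Z
t6 = ~t3 = ~~Z
t7 = ~t6 = ~~~Z
t9 = ~(t7 | W) = ~(~~~Z | W)
At X=0, Y=0, Z=1, W=0: circuit gives 1, formula gives 0.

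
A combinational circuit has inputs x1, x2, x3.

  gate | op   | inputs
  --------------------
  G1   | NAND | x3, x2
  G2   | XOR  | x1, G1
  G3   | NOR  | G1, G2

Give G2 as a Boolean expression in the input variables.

G1 = x3 NAND x2
G2 = x1 XOR G1 = x1 XOR (x3 NAND x2)

x1 XOR (x3 NAND x2)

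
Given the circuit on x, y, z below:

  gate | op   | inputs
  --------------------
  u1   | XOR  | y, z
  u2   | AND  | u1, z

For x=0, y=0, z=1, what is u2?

1

u1 = 0 XOR 1 = 1
u2 = 1 AND 1 = 1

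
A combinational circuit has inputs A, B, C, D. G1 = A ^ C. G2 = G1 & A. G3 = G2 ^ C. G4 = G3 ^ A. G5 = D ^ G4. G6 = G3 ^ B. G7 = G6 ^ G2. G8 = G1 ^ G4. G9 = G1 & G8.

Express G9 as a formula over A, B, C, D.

(A ^ C) & ((A ^ C) ^ ((((A ^ C) & A) ^ C) ^ A))

G1 = A ^ C
G2 = G1 & A = (A ^ C) & A
G3 = G2 ^ C = ((A ^ C) & A) ^ C
G4 = G3 ^ A = (((A ^ C) & A) ^ C) ^ A
G8 = G1 ^ G4 = (A ^ C) ^ ((((A ^ C) & A) ^ C) ^ A)
G9 = G1 & G8 = (A ^ C) & ((A ^ C) ^ ((((A ^ C) & A) ^ C) ^ A))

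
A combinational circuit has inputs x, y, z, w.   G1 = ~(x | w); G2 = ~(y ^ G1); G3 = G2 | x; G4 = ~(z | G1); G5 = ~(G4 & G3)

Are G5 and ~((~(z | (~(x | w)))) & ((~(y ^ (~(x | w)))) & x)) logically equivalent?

G1 = ~(x | w)
G2 = ~(y ^ G1) = ~(y ^ (~(x | w)))
G3 = G2 | x = (~(y ^ (~(x | w)))) | x
G4 = ~(z | G1) = ~(z | (~(x | w)))
G5 = ~(G4 & G3) = ~((~(z | (~(x | w)))) & ((~(y ^ (~(x | w)))) | x))
At x=0, y=0, z=0, w=1: circuit gives 0, formula gives 1.

No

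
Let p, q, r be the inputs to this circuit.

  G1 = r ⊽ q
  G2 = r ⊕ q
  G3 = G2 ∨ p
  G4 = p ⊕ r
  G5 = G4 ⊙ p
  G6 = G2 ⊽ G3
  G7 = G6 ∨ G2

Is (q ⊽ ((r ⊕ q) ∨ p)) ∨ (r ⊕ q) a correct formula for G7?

No

G2 = r ⊕ q
G3 = G2 ∨ p = (r ⊕ q) ∨ p
G6 = G2 ⊽ G3 = (r ⊕ q) ⊽ ((r ⊕ q) ∨ p)
G7 = G6 ∨ G2 = ((r ⊕ q) ⊽ ((r ⊕ q) ∨ p)) ∨ (r ⊕ q)
At p=0, q=1, r=1: circuit gives 1, formula gives 0.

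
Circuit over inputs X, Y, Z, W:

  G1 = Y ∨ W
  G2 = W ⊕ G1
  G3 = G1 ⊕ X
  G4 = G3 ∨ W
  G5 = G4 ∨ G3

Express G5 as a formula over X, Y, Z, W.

(((Y ∨ W) ⊕ X) ∨ W) ∨ ((Y ∨ W) ⊕ X)

G1 = Y ∨ W
G3 = G1 ⊕ X = (Y ∨ W) ⊕ X
G4 = G3 ∨ W = ((Y ∨ W) ⊕ X) ∨ W
G5 = G4 ∨ G3 = (((Y ∨ W) ⊕ X) ∨ W) ∨ ((Y ∨ W) ⊕ X)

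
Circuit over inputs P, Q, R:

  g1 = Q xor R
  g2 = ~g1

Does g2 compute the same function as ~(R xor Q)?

g1 = Q xor R
g2 = ~g1 = ~(Q xor R)
At P=0, Q=0, R=1: circuit gives 0, formula gives 0.
At P=0, Q=0, R=0: circuit gives 1, formula gives 1.
Agrees on all 8 inputs.

Yes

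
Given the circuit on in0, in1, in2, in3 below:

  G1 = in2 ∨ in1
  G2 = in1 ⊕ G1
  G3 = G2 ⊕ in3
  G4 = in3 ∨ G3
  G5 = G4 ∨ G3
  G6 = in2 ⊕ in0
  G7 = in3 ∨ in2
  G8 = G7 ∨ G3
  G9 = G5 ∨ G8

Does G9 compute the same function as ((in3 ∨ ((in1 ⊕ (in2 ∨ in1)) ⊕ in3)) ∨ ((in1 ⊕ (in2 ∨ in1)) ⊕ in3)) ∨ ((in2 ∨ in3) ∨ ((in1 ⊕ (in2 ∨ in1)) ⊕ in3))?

G1 = in2 ∨ in1
G2 = in1 ⊕ G1 = in1 ⊕ (in2 ∨ in1)
G3 = G2 ⊕ in3 = (in1 ⊕ (in2 ∨ in1)) ⊕ in3
G4 = in3 ∨ G3 = in3 ∨ ((in1 ⊕ (in2 ∨ in1)) ⊕ in3)
G5 = G4 ∨ G3 = (in3 ∨ ((in1 ⊕ (in2 ∨ in1)) ⊕ in3)) ∨ ((in1 ⊕ (in2 ∨ in1)) ⊕ in3)
G7 = in3 ∨ in2
G8 = G7 ∨ G3 = (in3 ∨ in2) ∨ ((in1 ⊕ (in2 ∨ in1)) ⊕ in3)
G9 = G5 ∨ G8 = ((in3 ∨ ((in1 ⊕ (in2 ∨ in1)) ⊕ in3)) ∨ ((in1 ⊕ (in2 ∨ in1)) ⊕ in3)) ∨ ((in3 ∨ in2) ∨ ((in1 ⊕ (in2 ∨ in1)) ⊕ in3))
At in0=0, in1=0, in2=0, in3=0: circuit gives 0, formula gives 0.
At in0=0, in1=0, in2=0, in3=1: circuit gives 1, formula gives 1.
Agrees on all 16 inputs.

Yes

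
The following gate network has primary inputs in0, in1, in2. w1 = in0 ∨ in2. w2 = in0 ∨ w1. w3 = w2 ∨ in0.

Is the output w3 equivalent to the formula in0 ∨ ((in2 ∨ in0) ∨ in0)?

Yes

w1 = in0 ∨ in2
w2 = in0 ∨ w1 = in0 ∨ (in0 ∨ in2)
w3 = w2 ∨ in0 = (in0 ∨ (in0 ∨ in2)) ∨ in0
At in0=0, in1=0, in2=0: circuit gives 0, formula gives 0.
At in0=0, in1=0, in2=1: circuit gives 1, formula gives 1.
Agrees on all 8 inputs.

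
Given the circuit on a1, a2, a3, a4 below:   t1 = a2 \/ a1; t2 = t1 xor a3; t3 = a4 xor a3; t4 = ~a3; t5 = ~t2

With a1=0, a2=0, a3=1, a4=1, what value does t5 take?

0

t1 = 0 \/ 0 = 0
t2 = 0 xor 1 = 1
t5 = ~1 = 0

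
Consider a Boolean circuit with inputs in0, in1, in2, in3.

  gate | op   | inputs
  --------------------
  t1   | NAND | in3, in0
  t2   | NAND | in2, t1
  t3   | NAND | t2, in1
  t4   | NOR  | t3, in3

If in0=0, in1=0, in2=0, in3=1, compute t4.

t1 = 1 NAND 0 = 1
t2 = 0 NAND 1 = 1
t3 = 1 NAND 0 = 1
t4 = 1 NOR 1 = 0

0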